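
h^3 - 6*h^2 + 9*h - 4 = (h - 4)*(h - 1)^2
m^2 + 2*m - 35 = (m - 5)*(m + 7)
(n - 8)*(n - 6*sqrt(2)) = n^2 - 6*sqrt(2)*n - 8*n + 48*sqrt(2)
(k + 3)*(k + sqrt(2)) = k^2 + sqrt(2)*k + 3*k + 3*sqrt(2)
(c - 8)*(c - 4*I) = c^2 - 8*c - 4*I*c + 32*I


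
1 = 1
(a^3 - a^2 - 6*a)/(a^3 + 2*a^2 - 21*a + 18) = a*(a + 2)/(a^2 + 5*a - 6)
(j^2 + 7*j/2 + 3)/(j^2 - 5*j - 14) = (j + 3/2)/(j - 7)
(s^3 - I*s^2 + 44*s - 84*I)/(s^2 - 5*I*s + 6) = (s^2 + 5*I*s + 14)/(s + I)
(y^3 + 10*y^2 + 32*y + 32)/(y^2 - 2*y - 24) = (y^2 + 6*y + 8)/(y - 6)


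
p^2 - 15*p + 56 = (p - 8)*(p - 7)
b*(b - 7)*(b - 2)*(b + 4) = b^4 - 5*b^3 - 22*b^2 + 56*b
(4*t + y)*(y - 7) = 4*t*y - 28*t + y^2 - 7*y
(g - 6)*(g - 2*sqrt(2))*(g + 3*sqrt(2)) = g^3 - 6*g^2 + sqrt(2)*g^2 - 12*g - 6*sqrt(2)*g + 72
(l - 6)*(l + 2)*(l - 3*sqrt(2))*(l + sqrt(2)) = l^4 - 4*l^3 - 2*sqrt(2)*l^3 - 18*l^2 + 8*sqrt(2)*l^2 + 24*l + 24*sqrt(2)*l + 72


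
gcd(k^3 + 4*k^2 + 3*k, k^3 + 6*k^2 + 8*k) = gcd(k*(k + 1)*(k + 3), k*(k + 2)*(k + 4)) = k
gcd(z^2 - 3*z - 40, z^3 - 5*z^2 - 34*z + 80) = z^2 - 3*z - 40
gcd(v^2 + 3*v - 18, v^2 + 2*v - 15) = v - 3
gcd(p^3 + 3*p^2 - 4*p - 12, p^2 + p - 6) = p^2 + p - 6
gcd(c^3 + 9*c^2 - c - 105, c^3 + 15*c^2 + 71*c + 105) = c^2 + 12*c + 35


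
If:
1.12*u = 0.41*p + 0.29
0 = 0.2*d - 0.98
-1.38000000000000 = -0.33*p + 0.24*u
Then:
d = 4.90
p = 5.96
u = 2.44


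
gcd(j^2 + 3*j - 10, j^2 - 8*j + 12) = j - 2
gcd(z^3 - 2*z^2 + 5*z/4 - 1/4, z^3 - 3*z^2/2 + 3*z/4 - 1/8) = z^2 - z + 1/4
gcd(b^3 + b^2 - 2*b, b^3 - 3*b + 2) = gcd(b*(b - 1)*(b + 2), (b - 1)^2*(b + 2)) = b^2 + b - 2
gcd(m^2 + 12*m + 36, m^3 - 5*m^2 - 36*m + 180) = m + 6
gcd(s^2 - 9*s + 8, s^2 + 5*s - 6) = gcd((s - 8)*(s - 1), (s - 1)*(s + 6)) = s - 1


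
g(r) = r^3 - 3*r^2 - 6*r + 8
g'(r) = 3*r^2 - 6*r - 6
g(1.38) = -3.37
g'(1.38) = -8.57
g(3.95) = -0.88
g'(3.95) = 17.11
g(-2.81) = -21.02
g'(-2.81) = 34.55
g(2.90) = -10.24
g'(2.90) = 1.83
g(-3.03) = -29.18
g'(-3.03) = 39.72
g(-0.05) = 8.29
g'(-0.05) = -5.69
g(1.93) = -7.57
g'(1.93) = -6.41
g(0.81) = 1.70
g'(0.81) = -8.89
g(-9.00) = -910.00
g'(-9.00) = 291.00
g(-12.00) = -2080.00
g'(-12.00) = 498.00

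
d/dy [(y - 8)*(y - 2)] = 2*y - 10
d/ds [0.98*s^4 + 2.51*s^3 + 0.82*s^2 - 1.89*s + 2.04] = 3.92*s^3 + 7.53*s^2 + 1.64*s - 1.89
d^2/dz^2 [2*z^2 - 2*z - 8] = 4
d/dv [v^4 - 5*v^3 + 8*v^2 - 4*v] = 4*v^3 - 15*v^2 + 16*v - 4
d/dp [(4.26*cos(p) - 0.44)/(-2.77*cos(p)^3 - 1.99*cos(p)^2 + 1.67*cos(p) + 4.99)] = (-23.6004*cos(p)^3 - 4.821*cos(p)^2 + 1.7512*cos(p) - 21.9922)*sin(p)/(7.6729*cos(p)^6 + 11.0246*cos(p)^5 - 5.2917*cos(p)^4 - 34.2912*cos(p)^3 - 17.0713*cos(p)^2 + 16.6666*cos(p) + 24.9001)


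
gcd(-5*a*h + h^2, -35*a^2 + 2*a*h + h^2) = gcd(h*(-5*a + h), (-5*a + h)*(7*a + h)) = 5*a - h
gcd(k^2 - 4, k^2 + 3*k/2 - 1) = k + 2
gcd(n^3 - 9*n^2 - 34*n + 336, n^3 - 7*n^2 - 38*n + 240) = n^2 - 2*n - 48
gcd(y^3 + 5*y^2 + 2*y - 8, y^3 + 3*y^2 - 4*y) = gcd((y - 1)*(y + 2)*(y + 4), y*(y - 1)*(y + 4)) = y^2 + 3*y - 4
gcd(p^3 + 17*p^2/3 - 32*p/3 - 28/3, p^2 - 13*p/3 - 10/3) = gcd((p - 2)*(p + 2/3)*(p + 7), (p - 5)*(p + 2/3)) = p + 2/3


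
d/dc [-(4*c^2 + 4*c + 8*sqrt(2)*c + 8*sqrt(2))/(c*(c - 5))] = 8*(sqrt(2)*c^2 + 3*c^2 + 2*sqrt(2)*c - 5*sqrt(2))/(c^2*(c^2 - 10*c + 25))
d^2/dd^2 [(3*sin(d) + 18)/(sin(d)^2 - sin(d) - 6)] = 3*(-sin(d)^5 - 25*sin(d)^4 - 16*sin(d)^3 - 108*sin(d)^2 + 72)/((sin(d) - 3)^3*(sin(d) + 2)^3)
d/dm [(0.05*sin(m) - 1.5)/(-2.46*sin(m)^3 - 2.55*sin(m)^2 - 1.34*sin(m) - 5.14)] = (0.246*sin(m)^3 - 10.9425*sin(m)^2 - 7.65*sin(m) - 2.267)*cos(m)/(6.0516*sin(m)^6 + 12.546*sin(m)^5 + 13.0953*sin(m)^4 + 32.1228*sin(m)^3 + 28.0096*sin(m)^2 + 13.7752*sin(m) + 26.4196)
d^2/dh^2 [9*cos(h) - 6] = -9*cos(h)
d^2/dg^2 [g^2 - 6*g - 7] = 2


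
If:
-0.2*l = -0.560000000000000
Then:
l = 2.80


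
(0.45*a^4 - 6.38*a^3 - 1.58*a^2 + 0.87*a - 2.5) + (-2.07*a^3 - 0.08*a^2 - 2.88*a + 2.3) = 0.45*a^4 - 8.45*a^3 - 1.66*a^2 - 2.01*a - 0.2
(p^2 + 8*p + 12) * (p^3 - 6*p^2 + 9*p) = p^5 + 2*p^4 - 27*p^3 + 108*p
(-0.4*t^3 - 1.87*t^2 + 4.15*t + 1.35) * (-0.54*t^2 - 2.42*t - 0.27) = 0.216*t^5 + 1.9778*t^4 + 2.3924*t^3 - 10.2671*t^2 - 4.3875*t - 0.3645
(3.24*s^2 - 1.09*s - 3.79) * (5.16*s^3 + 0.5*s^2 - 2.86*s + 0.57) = 16.7184*s^5 - 4.0044*s^4 - 29.3678*s^3 + 3.0692*s^2 + 10.2181*s - 2.1603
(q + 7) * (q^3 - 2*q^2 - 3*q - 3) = q^4 + 5*q^3 - 17*q^2 - 24*q - 21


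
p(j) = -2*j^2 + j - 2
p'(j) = 1 - 4*j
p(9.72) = -181.24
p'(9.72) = -37.88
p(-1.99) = -11.91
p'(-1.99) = 8.96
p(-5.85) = -76.30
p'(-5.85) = 24.40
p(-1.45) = -7.66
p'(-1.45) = 6.80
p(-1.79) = -10.20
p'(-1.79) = 8.16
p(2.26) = -9.96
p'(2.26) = -8.04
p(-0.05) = -2.06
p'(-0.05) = 1.20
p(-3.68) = -32.76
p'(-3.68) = 15.72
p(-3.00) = -23.00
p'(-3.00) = 13.00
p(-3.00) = -23.00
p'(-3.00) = 13.00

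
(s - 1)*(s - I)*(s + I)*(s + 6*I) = s^4 - s^3 + 6*I*s^3 + s^2 - 6*I*s^2 - s + 6*I*s - 6*I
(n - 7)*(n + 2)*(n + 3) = n^3 - 2*n^2 - 29*n - 42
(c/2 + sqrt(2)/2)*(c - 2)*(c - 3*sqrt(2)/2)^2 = c^4/2 - sqrt(2)*c^3 - c^3 - 3*c^2/4 + 2*sqrt(2)*c^2 + 3*c/2 + 9*sqrt(2)*c/4 - 9*sqrt(2)/2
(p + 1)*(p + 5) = p^2 + 6*p + 5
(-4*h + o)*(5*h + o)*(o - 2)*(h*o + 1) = -20*h^3*o^2 + 40*h^3*o + h^2*o^3 - 2*h^2*o^2 - 20*h^2*o + 40*h^2 + h*o^4 - 2*h*o^3 + h*o^2 - 2*h*o + o^3 - 2*o^2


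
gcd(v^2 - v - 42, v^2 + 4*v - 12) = v + 6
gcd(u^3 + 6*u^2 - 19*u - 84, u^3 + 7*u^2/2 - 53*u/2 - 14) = u^2 + 3*u - 28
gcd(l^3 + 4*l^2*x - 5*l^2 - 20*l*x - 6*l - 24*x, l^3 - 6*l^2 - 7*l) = l + 1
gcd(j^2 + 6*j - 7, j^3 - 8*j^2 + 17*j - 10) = j - 1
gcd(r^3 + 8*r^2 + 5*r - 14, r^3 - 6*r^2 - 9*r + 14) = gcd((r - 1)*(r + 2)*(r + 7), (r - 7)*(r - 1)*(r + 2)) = r^2 + r - 2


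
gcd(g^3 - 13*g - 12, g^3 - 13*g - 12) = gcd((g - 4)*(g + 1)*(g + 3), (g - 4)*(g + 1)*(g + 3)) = g^3 - 13*g - 12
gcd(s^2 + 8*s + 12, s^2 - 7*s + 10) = 1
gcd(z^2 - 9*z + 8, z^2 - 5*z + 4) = z - 1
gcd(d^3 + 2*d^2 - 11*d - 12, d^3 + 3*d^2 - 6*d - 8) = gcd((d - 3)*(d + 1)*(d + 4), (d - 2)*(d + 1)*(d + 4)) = d^2 + 5*d + 4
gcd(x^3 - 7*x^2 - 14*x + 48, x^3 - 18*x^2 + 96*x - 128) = x^2 - 10*x + 16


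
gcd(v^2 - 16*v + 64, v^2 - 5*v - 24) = v - 8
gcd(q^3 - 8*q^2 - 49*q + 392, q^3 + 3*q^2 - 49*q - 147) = q^2 - 49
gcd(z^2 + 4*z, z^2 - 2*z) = z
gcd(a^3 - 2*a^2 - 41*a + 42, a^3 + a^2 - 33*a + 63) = 1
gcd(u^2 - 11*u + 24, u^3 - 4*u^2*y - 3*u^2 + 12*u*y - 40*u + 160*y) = u - 8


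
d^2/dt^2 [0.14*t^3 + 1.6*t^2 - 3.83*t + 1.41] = 0.84*t + 3.2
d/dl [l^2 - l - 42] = 2*l - 1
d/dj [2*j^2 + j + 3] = 4*j + 1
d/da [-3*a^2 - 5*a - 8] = -6*a - 5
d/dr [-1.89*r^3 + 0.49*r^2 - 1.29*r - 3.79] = -5.67*r^2 + 0.98*r - 1.29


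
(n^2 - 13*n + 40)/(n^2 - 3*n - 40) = (n - 5)/(n + 5)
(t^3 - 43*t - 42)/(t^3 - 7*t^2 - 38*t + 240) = (t^2 - 6*t - 7)/(t^2 - 13*t + 40)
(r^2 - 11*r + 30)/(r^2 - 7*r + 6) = (r - 5)/(r - 1)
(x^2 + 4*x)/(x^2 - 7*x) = (x + 4)/(x - 7)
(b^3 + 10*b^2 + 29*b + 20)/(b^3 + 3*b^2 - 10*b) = (b^2 + 5*b + 4)/(b*(b - 2))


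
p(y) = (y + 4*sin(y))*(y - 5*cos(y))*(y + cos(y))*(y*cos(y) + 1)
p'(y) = (1 - sin(y))*(y + 4*sin(y))*(y - 5*cos(y))*(y*cos(y) + 1) + (y + 4*sin(y))*(y - 5*cos(y))*(y + cos(y))*(-y*sin(y) + cos(y)) + (y + 4*sin(y))*(y + cos(y))*(y*cos(y) + 1)*(5*sin(y) + 1) + (y - 5*cos(y))*(y + cos(y))*(y*cos(y) + 1)*(4*cos(y) + 1) = -(y + 4*sin(y))*(y - 5*cos(y))*(y + cos(y))*(y*sin(y) - cos(y)) - (y + 4*sin(y))*(y - 5*cos(y))*(y*cos(y) + 1)*(sin(y) - 1) + (y + 4*sin(y))*(y + cos(y))*(y*cos(y) + 1)*(5*sin(y) + 1) + (y - 5*cos(y))*(y + cos(y))*(y*cos(y) + 1)*(4*cos(y) + 1)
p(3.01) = -112.78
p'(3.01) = -56.18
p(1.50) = 10.93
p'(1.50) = 45.59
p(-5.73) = 685.00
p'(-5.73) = -1829.32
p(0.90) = -21.13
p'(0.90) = 26.91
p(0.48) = -17.94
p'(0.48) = -35.48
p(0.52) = -19.29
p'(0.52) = -31.89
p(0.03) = -0.79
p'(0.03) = -27.66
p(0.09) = -2.60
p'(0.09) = -32.60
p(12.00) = 10956.31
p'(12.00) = 10977.56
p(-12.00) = 16271.87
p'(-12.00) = -24580.98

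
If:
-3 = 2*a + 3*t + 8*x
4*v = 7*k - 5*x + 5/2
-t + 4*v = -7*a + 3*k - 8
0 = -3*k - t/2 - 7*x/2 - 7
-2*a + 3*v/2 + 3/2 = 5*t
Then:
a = -10435/24782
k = -52859/24782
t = -5230/12391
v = -36781/12391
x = -1381/12391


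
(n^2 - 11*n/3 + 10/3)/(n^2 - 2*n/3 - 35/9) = 3*(-3*n^2 + 11*n - 10)/(-9*n^2 + 6*n + 35)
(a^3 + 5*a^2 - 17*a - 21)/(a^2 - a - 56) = (a^2 - 2*a - 3)/(a - 8)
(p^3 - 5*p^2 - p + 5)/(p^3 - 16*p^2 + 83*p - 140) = (p^2 - 1)/(p^2 - 11*p + 28)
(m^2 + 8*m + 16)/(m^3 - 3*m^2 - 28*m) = (m + 4)/(m*(m - 7))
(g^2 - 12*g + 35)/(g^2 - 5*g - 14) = (g - 5)/(g + 2)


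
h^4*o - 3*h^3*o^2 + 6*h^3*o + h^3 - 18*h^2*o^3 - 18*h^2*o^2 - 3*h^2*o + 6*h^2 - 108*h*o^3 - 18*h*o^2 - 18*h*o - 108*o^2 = (h + 6)*(h - 6*o)*(h + 3*o)*(h*o + 1)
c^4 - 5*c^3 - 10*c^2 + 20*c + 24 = (c - 6)*(c - 2)*(c + 1)*(c + 2)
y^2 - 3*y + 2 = (y - 2)*(y - 1)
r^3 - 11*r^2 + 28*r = r*(r - 7)*(r - 4)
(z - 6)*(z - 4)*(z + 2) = z^3 - 8*z^2 + 4*z + 48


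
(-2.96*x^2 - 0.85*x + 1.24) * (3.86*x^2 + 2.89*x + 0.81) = -11.4256*x^4 - 11.8354*x^3 - 0.0677000000000012*x^2 + 2.8951*x + 1.0044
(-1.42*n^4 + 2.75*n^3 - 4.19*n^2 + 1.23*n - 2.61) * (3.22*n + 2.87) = -4.5724*n^5 + 4.7796*n^4 - 5.5993*n^3 - 8.0647*n^2 - 4.8741*n - 7.4907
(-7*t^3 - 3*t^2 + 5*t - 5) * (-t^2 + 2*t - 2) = 7*t^5 - 11*t^4 + 3*t^3 + 21*t^2 - 20*t + 10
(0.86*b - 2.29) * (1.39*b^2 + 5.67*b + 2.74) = 1.1954*b^3 + 1.6931*b^2 - 10.6279*b - 6.2746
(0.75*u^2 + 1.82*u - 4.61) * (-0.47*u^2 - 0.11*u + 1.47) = -0.3525*u^4 - 0.9379*u^3 + 3.069*u^2 + 3.1825*u - 6.7767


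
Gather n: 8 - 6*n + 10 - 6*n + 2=20 - 12*n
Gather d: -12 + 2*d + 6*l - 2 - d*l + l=d*(2 - l) + 7*l - 14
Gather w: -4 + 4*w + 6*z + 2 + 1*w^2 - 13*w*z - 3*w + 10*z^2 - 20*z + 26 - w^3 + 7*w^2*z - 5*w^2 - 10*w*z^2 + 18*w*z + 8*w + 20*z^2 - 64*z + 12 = -w^3 + w^2*(7*z - 4) + w*(-10*z^2 + 5*z + 9) + 30*z^2 - 78*z + 36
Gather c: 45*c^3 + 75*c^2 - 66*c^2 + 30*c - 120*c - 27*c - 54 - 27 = 45*c^3 + 9*c^2 - 117*c - 81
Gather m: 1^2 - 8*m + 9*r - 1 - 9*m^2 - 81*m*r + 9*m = -9*m^2 + m*(1 - 81*r) + 9*r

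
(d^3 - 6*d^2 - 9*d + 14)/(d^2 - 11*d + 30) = (d^3 - 6*d^2 - 9*d + 14)/(d^2 - 11*d + 30)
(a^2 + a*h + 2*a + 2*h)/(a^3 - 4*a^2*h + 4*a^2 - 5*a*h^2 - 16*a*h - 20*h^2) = (a + 2)/(a^2 - 5*a*h + 4*a - 20*h)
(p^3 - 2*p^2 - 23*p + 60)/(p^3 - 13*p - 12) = (p^2 + 2*p - 15)/(p^2 + 4*p + 3)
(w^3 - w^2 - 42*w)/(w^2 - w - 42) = w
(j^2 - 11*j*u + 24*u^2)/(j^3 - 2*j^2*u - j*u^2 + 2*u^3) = (j^2 - 11*j*u + 24*u^2)/(j^3 - 2*j^2*u - j*u^2 + 2*u^3)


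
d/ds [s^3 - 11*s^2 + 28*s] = 3*s^2 - 22*s + 28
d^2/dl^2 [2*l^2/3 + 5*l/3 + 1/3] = 4/3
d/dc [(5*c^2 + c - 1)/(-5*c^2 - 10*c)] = (-9*c^2 - 2*c - 2)/(5*c^2*(c^2 + 4*c + 4))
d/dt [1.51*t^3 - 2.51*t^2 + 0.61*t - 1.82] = 4.53*t^2 - 5.02*t + 0.61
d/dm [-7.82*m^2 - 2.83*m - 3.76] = -15.64*m - 2.83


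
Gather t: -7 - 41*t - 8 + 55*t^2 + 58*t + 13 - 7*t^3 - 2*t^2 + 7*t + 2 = -7*t^3 + 53*t^2 + 24*t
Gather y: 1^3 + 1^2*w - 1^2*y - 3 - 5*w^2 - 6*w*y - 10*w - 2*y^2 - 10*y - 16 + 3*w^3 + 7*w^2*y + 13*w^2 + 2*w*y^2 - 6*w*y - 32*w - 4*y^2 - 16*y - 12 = 3*w^3 + 8*w^2 - 41*w + y^2*(2*w - 6) + y*(7*w^2 - 12*w - 27) - 30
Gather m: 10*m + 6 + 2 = 10*m + 8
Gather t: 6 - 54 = -48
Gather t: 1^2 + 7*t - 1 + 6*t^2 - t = 6*t^2 + 6*t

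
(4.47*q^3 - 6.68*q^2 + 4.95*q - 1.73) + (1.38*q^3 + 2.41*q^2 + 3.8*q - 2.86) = 5.85*q^3 - 4.27*q^2 + 8.75*q - 4.59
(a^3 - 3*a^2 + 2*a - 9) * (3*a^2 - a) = 3*a^5 - 10*a^4 + 9*a^3 - 29*a^2 + 9*a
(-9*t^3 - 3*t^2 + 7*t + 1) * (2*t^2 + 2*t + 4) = -18*t^5 - 24*t^4 - 28*t^3 + 4*t^2 + 30*t + 4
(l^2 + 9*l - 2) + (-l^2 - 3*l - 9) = 6*l - 11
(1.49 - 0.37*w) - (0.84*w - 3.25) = 4.74 - 1.21*w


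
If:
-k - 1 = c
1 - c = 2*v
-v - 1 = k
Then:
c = 1/3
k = -4/3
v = 1/3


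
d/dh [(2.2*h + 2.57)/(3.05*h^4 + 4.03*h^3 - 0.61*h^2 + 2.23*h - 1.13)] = (-20.13*h^4 - 49.086*h^3 - 29.7293*h^2 + 3.1354*h - 8.2171)/(9.3025*h^8 + 24.583*h^7 + 12.5199*h^6 + 8.6864*h^5 + 11.4529*h^4 - 11.8284*h^3 + 6.3515*h^2 - 5.0398*h + 1.2769)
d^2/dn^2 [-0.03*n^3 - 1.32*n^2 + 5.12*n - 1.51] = -0.18*n - 2.64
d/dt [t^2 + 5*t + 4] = 2*t + 5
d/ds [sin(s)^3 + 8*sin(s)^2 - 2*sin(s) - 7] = (3*sin(s)^2 + 16*sin(s) - 2)*cos(s)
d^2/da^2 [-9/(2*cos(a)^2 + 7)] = 36*(4*sin(a)^4 + 12*sin(a)^2 - 9)/(cos(2*a) + 8)^3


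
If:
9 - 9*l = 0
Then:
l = 1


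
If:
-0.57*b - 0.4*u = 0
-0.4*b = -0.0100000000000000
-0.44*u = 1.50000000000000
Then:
No Solution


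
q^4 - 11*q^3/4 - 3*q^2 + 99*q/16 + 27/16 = (q - 3)*(q - 3/2)*(q + 1/4)*(q + 3/2)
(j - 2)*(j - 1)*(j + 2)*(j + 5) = j^4 + 4*j^3 - 9*j^2 - 16*j + 20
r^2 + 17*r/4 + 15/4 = (r + 5/4)*(r + 3)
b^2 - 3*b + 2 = (b - 2)*(b - 1)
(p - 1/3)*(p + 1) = p^2 + 2*p/3 - 1/3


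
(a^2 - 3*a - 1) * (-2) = -2*a^2 + 6*a + 2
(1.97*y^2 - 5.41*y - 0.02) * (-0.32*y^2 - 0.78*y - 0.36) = -0.6304*y^4 + 0.1946*y^3 + 3.517*y^2 + 1.9632*y + 0.0072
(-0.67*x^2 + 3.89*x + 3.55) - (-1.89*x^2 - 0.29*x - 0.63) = 1.22*x^2 + 4.18*x + 4.18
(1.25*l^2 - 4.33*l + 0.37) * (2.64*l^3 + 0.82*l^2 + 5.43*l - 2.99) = 3.3*l^5 - 10.4062*l^4 + 4.2137*l^3 - 26.946*l^2 + 14.9558*l - 1.1063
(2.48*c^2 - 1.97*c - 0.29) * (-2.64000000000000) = -6.5472*c^2 + 5.2008*c + 0.7656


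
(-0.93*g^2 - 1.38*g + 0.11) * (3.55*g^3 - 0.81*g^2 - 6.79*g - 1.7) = -3.3015*g^5 - 4.1457*g^4 + 7.823*g^3 + 10.8621*g^2 + 1.5991*g - 0.187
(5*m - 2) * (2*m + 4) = 10*m^2 + 16*m - 8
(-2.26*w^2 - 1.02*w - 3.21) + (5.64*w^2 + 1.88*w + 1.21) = 3.38*w^2 + 0.86*w - 2.0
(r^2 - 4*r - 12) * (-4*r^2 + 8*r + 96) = -4*r^4 + 24*r^3 + 112*r^2 - 480*r - 1152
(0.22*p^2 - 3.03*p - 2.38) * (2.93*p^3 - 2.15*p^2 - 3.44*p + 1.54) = 0.6446*p^5 - 9.3509*p^4 - 1.2157*p^3 + 15.879*p^2 + 3.521*p - 3.6652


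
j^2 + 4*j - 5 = (j - 1)*(j + 5)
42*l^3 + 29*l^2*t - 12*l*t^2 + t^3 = (-7*l + t)*(-6*l + t)*(l + t)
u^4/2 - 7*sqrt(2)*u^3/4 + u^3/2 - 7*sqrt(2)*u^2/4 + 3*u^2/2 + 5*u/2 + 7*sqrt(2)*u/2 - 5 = (u/2 + 1)*(u - 1)*(u - 5*sqrt(2)/2)*(u - sqrt(2))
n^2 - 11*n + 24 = (n - 8)*(n - 3)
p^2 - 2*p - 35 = (p - 7)*(p + 5)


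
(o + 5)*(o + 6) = o^2 + 11*o + 30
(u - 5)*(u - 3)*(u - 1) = u^3 - 9*u^2 + 23*u - 15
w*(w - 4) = w^2 - 4*w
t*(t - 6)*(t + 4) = t^3 - 2*t^2 - 24*t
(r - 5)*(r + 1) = r^2 - 4*r - 5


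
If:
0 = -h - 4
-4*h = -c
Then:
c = -16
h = -4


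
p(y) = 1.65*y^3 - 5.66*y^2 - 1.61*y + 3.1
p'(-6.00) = 244.51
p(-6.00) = -547.40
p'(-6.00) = 244.51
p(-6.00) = -547.40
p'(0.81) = -7.53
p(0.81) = -1.04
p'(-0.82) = 11.00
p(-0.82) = -0.30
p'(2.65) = 3.15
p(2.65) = -10.21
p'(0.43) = -5.56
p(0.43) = 1.49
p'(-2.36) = 52.67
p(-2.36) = -46.31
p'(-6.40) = 273.59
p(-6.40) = -650.97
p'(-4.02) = 123.89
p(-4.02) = -189.09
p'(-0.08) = -0.67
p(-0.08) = 3.19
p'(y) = 4.95*y^2 - 11.32*y - 1.61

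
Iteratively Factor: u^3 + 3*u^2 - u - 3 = (u + 3)*(u^2 - 1) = (u + 1)*(u + 3)*(u - 1)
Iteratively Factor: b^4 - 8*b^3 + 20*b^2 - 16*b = (b)*(b^3 - 8*b^2 + 20*b - 16) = b*(b - 2)*(b^2 - 6*b + 8) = b*(b - 2)^2*(b - 4)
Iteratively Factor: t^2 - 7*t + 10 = (t - 5)*(t - 2)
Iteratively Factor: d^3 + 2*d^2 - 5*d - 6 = (d + 3)*(d^2 - d - 2) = (d - 2)*(d + 3)*(d + 1)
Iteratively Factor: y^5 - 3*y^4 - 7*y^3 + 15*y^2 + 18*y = (y + 2)*(y^4 - 5*y^3 + 3*y^2 + 9*y) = y*(y + 2)*(y^3 - 5*y^2 + 3*y + 9) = y*(y - 3)*(y + 2)*(y^2 - 2*y - 3) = y*(y - 3)^2*(y + 2)*(y + 1)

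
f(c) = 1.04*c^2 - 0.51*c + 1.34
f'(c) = 2.08*c - 0.51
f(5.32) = 28.06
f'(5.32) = 10.56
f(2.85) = 8.33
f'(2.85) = 5.42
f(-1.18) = 3.39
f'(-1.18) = -2.96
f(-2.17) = 7.34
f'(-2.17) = -5.02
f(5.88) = 34.30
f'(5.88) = 11.72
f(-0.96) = 2.79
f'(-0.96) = -2.51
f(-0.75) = 2.31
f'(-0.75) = -2.07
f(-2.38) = 8.44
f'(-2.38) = -5.46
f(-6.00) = 41.84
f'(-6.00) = -12.99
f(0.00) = 1.34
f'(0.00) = -0.51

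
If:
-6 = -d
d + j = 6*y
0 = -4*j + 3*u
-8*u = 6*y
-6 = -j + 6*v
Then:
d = 6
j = -18/35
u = -24/35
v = -38/35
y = 32/35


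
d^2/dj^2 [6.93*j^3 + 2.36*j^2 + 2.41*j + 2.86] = 41.58*j + 4.72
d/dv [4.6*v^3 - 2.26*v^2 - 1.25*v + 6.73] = 13.8*v^2 - 4.52*v - 1.25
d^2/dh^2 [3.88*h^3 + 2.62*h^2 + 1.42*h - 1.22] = 23.28*h + 5.24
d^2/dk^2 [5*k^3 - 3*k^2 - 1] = 30*k - 6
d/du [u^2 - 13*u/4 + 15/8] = 2*u - 13/4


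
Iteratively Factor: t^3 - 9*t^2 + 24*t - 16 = (t - 4)*(t^2 - 5*t + 4) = (t - 4)^2*(t - 1)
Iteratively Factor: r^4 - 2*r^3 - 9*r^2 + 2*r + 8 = (r - 1)*(r^3 - r^2 - 10*r - 8) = (r - 1)*(r + 1)*(r^2 - 2*r - 8) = (r - 1)*(r + 1)*(r + 2)*(r - 4)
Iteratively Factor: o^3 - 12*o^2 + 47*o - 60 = (o - 4)*(o^2 - 8*o + 15) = (o - 5)*(o - 4)*(o - 3)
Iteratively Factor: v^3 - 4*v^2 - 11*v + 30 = (v - 5)*(v^2 + v - 6) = (v - 5)*(v - 2)*(v + 3)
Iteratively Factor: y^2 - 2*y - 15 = (y + 3)*(y - 5)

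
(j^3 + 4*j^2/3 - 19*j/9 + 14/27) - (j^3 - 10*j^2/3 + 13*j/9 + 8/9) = 14*j^2/3 - 32*j/9 - 10/27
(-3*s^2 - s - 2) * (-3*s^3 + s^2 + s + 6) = 9*s^5 + 2*s^3 - 21*s^2 - 8*s - 12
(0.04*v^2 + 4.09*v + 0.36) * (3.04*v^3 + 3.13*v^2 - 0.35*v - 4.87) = 0.1216*v^5 + 12.5588*v^4 + 13.8821*v^3 - 0.4995*v^2 - 20.0443*v - 1.7532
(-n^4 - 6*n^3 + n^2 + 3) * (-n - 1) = n^5 + 7*n^4 + 5*n^3 - n^2 - 3*n - 3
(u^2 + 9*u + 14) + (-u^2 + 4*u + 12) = 13*u + 26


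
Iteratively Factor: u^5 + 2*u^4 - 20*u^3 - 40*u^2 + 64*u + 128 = (u + 4)*(u^4 - 2*u^3 - 12*u^2 + 8*u + 32) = (u + 2)*(u + 4)*(u^3 - 4*u^2 - 4*u + 16) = (u + 2)^2*(u + 4)*(u^2 - 6*u + 8) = (u - 2)*(u + 2)^2*(u + 4)*(u - 4)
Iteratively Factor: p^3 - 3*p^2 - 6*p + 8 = (p - 1)*(p^2 - 2*p - 8) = (p - 1)*(p + 2)*(p - 4)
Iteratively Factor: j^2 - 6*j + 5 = (j - 1)*(j - 5)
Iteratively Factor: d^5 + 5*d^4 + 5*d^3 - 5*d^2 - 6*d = (d + 2)*(d^4 + 3*d^3 - d^2 - 3*d) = (d - 1)*(d + 2)*(d^3 + 4*d^2 + 3*d) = d*(d - 1)*(d + 2)*(d^2 + 4*d + 3) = d*(d - 1)*(d + 2)*(d + 3)*(d + 1)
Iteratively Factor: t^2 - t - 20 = (t - 5)*(t + 4)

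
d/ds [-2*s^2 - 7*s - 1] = -4*s - 7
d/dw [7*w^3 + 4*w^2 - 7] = w*(21*w + 8)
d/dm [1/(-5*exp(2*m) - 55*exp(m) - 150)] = (2*exp(m) + 11)*exp(m)/(5*(exp(2*m) + 11*exp(m) + 30)^2)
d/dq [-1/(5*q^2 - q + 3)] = (10*q - 1)/(5*q^2 - q + 3)^2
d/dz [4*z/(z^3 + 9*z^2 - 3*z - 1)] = 4*(z^3 + 9*z^2 - 3*z*(z^2 + 6*z - 1) - 3*z - 1)/(z^3 + 9*z^2 - 3*z - 1)^2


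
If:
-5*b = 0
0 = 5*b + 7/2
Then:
No Solution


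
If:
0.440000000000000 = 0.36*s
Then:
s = 1.22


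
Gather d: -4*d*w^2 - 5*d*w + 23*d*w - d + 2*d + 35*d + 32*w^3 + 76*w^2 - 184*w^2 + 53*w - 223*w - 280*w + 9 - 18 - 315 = d*(-4*w^2 + 18*w + 36) + 32*w^3 - 108*w^2 - 450*w - 324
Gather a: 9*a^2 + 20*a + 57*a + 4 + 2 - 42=9*a^2 + 77*a - 36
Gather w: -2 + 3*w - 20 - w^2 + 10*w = -w^2 + 13*w - 22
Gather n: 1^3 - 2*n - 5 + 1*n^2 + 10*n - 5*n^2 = -4*n^2 + 8*n - 4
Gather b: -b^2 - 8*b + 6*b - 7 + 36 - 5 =-b^2 - 2*b + 24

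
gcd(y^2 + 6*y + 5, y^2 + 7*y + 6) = y + 1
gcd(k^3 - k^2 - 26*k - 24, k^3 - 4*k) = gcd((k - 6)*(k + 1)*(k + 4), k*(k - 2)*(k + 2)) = 1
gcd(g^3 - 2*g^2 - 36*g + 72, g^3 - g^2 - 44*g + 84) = g^2 - 8*g + 12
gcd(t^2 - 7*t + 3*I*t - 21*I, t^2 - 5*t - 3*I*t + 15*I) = 1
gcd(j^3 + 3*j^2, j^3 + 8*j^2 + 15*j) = j^2 + 3*j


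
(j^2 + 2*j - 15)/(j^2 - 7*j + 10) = (j^2 + 2*j - 15)/(j^2 - 7*j + 10)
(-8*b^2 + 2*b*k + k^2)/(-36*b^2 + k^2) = (8*b^2 - 2*b*k - k^2)/(36*b^2 - k^2)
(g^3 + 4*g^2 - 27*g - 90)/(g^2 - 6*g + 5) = (g^2 + 9*g + 18)/(g - 1)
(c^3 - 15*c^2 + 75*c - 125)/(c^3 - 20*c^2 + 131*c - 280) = (c^2 - 10*c + 25)/(c^2 - 15*c + 56)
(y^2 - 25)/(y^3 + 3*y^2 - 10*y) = (y - 5)/(y*(y - 2))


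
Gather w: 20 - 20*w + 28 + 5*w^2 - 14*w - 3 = 5*w^2 - 34*w + 45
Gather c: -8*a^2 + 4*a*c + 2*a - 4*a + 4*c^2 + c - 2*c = -8*a^2 - 2*a + 4*c^2 + c*(4*a - 1)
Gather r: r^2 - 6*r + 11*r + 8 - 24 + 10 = r^2 + 5*r - 6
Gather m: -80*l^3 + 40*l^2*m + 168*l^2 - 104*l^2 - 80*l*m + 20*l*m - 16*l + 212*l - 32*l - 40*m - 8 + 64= -80*l^3 + 64*l^2 + 164*l + m*(40*l^2 - 60*l - 40) + 56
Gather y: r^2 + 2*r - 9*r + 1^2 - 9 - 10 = r^2 - 7*r - 18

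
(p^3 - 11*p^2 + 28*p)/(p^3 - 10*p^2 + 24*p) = (p - 7)/(p - 6)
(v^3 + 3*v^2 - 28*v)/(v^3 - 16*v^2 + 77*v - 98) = v*(v^2 + 3*v - 28)/(v^3 - 16*v^2 + 77*v - 98)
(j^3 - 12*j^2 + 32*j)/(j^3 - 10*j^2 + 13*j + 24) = j*(j - 4)/(j^2 - 2*j - 3)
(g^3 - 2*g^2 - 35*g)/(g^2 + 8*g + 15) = g*(g - 7)/(g + 3)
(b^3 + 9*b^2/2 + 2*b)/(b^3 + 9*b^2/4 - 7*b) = 2*(2*b + 1)/(4*b - 7)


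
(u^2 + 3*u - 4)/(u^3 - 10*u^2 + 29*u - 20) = (u + 4)/(u^2 - 9*u + 20)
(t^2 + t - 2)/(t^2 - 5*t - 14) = (t - 1)/(t - 7)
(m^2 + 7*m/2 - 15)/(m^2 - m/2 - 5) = (m + 6)/(m + 2)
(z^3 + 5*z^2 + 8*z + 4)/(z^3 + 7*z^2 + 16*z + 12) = (z + 1)/(z + 3)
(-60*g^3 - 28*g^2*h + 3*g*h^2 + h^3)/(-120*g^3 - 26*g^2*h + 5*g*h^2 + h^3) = (2*g + h)/(4*g + h)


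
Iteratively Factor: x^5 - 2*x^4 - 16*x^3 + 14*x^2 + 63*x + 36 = (x - 3)*(x^4 + x^3 - 13*x^2 - 25*x - 12) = (x - 3)*(x + 3)*(x^3 - 2*x^2 - 7*x - 4) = (x - 4)*(x - 3)*(x + 3)*(x^2 + 2*x + 1) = (x - 4)*(x - 3)*(x + 1)*(x + 3)*(x + 1)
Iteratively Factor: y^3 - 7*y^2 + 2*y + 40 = (y + 2)*(y^2 - 9*y + 20) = (y - 4)*(y + 2)*(y - 5)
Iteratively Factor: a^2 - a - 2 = (a + 1)*(a - 2)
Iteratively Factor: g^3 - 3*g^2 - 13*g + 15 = (g + 3)*(g^2 - 6*g + 5) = (g - 1)*(g + 3)*(g - 5)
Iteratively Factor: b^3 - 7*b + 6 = (b + 3)*(b^2 - 3*b + 2) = (b - 2)*(b + 3)*(b - 1)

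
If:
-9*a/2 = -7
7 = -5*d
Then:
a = 14/9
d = -7/5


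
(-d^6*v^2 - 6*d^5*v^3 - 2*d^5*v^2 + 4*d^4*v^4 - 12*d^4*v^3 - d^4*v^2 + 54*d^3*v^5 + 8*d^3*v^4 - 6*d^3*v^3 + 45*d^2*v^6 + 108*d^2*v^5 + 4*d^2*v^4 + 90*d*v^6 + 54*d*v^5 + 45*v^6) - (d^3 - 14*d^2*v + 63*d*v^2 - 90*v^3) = -d^6*v^2 - 6*d^5*v^3 - 2*d^5*v^2 + 4*d^4*v^4 - 12*d^4*v^3 - d^4*v^2 + 54*d^3*v^5 + 8*d^3*v^4 - 6*d^3*v^3 - d^3 + 45*d^2*v^6 + 108*d^2*v^5 + 4*d^2*v^4 + 14*d^2*v + 90*d*v^6 + 54*d*v^5 - 63*d*v^2 + 45*v^6 + 90*v^3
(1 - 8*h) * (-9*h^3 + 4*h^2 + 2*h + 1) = 72*h^4 - 41*h^3 - 12*h^2 - 6*h + 1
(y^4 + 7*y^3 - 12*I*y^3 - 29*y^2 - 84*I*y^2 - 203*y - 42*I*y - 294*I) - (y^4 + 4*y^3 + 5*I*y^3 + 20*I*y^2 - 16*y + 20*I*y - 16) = 3*y^3 - 17*I*y^3 - 29*y^2 - 104*I*y^2 - 187*y - 62*I*y + 16 - 294*I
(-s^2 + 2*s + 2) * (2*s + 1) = -2*s^3 + 3*s^2 + 6*s + 2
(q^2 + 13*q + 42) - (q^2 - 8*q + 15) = 21*q + 27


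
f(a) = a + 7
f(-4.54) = 2.46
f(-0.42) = 6.58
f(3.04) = 10.04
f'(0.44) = 1.00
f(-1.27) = 5.73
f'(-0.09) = 1.00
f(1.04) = 8.04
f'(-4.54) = 1.00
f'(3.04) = 1.00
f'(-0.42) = 1.00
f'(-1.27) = 1.00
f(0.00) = 7.00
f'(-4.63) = 1.00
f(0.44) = 7.44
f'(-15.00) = 1.00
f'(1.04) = 1.00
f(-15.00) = -8.00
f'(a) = 1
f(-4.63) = 2.37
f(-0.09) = 6.91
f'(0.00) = 1.00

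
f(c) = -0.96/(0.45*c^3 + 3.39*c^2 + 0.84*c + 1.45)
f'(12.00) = 0.00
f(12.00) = -0.00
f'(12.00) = 0.00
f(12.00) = -0.00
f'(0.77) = 0.35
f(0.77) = -0.22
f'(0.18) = 0.69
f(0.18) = -0.56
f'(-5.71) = 0.01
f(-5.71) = -0.04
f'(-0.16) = -0.10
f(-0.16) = -0.69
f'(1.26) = 0.14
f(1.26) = -0.11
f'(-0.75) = -0.52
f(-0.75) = -0.38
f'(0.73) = 0.38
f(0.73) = -0.24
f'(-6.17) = 0.03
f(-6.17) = -0.05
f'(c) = -0.96*(-1.35*c^2 - 6.78*c - 0.84)/(0.45*c^3 + 3.39*c^2 + 0.84*c + 1.45)^2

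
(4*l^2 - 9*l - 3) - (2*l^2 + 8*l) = 2*l^2 - 17*l - 3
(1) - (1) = 0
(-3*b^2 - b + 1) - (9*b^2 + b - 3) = -12*b^2 - 2*b + 4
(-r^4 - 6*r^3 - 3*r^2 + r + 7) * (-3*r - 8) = 3*r^5 + 26*r^4 + 57*r^3 + 21*r^2 - 29*r - 56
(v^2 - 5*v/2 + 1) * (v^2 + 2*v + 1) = v^4 - v^3/2 - 3*v^2 - v/2 + 1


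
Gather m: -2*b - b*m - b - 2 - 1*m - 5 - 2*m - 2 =-3*b + m*(-b - 3) - 9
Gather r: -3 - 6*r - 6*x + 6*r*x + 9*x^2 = r*(6*x - 6) + 9*x^2 - 6*x - 3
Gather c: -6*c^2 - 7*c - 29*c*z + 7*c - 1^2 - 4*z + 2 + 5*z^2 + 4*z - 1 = -6*c^2 - 29*c*z + 5*z^2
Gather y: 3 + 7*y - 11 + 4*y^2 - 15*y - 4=4*y^2 - 8*y - 12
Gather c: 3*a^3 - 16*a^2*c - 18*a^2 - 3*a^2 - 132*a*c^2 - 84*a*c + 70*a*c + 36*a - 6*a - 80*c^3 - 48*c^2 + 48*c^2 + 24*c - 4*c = 3*a^3 - 21*a^2 - 132*a*c^2 + 30*a - 80*c^3 + c*(-16*a^2 - 14*a + 20)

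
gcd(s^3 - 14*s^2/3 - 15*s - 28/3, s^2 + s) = s + 1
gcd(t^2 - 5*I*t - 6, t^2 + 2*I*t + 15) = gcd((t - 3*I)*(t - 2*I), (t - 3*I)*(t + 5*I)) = t - 3*I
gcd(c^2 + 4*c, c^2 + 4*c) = c^2 + 4*c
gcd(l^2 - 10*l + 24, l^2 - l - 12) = l - 4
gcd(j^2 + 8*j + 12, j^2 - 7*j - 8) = 1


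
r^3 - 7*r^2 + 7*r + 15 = (r - 5)*(r - 3)*(r + 1)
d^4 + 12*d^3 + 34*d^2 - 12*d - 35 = (d - 1)*(d + 1)*(d + 5)*(d + 7)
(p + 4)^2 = p^2 + 8*p + 16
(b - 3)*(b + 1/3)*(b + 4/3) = b^3 - 4*b^2/3 - 41*b/9 - 4/3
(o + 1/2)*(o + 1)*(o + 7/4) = o^3 + 13*o^2/4 + 25*o/8 + 7/8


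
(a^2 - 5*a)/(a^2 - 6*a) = (a - 5)/(a - 6)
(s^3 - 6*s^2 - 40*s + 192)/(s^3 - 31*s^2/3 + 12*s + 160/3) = 3*(s + 6)/(3*s + 5)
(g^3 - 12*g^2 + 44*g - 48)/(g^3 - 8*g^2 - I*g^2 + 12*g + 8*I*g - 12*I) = (g - 4)/(g - I)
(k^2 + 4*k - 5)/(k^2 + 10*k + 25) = (k - 1)/(k + 5)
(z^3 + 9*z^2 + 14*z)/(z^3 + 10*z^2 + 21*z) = (z + 2)/(z + 3)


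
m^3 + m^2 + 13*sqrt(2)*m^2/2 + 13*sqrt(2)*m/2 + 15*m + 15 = (m + 1)*(m + 3*sqrt(2)/2)*(m + 5*sqrt(2))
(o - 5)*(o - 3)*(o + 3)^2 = o^4 - 2*o^3 - 24*o^2 + 18*o + 135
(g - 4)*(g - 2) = g^2 - 6*g + 8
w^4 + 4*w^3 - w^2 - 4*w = w*(w - 1)*(w + 1)*(w + 4)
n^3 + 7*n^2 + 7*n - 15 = (n - 1)*(n + 3)*(n + 5)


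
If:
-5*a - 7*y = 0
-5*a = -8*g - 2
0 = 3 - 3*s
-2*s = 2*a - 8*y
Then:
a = -7/27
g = -89/216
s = 1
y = 5/27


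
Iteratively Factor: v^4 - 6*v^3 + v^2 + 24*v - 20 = (v - 2)*(v^3 - 4*v^2 - 7*v + 10) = (v - 2)*(v + 2)*(v^2 - 6*v + 5) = (v - 5)*(v - 2)*(v + 2)*(v - 1)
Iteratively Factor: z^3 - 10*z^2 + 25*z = (z - 5)*(z^2 - 5*z) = z*(z - 5)*(z - 5)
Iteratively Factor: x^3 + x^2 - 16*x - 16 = (x - 4)*(x^2 + 5*x + 4) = (x - 4)*(x + 4)*(x + 1)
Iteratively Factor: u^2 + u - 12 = (u - 3)*(u + 4)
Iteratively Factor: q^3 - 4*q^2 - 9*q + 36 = (q - 3)*(q^2 - q - 12) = (q - 3)*(q + 3)*(q - 4)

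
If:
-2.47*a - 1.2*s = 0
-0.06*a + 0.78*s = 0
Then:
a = 0.00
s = 0.00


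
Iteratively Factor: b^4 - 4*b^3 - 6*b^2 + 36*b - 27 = (b + 3)*(b^3 - 7*b^2 + 15*b - 9) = (b - 3)*(b + 3)*(b^2 - 4*b + 3) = (b - 3)*(b - 1)*(b + 3)*(b - 3)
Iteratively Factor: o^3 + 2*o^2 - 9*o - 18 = (o + 2)*(o^2 - 9) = (o - 3)*(o + 2)*(o + 3)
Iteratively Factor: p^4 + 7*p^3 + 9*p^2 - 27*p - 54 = (p + 3)*(p^3 + 4*p^2 - 3*p - 18) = (p + 3)^2*(p^2 + p - 6) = (p + 3)^3*(p - 2)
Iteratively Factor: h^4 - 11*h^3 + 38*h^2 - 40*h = (h - 2)*(h^3 - 9*h^2 + 20*h) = (h - 4)*(h - 2)*(h^2 - 5*h) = h*(h - 4)*(h - 2)*(h - 5)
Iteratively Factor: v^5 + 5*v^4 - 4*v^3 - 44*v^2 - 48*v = (v + 2)*(v^4 + 3*v^3 - 10*v^2 - 24*v) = v*(v + 2)*(v^3 + 3*v^2 - 10*v - 24) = v*(v - 3)*(v + 2)*(v^2 + 6*v + 8) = v*(v - 3)*(v + 2)^2*(v + 4)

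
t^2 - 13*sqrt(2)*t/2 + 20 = (t - 4*sqrt(2))*(t - 5*sqrt(2)/2)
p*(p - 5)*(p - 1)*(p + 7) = p^4 + p^3 - 37*p^2 + 35*p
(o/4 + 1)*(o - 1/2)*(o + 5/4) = o^3/4 + 19*o^2/16 + 19*o/32 - 5/8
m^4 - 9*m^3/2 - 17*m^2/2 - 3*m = m*(m - 6)*(m + 1/2)*(m + 1)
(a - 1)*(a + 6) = a^2 + 5*a - 6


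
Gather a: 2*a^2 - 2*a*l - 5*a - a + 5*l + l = 2*a^2 + a*(-2*l - 6) + 6*l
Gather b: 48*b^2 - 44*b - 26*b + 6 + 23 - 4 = 48*b^2 - 70*b + 25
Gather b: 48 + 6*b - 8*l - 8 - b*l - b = b*(5 - l) - 8*l + 40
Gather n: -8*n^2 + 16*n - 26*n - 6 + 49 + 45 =-8*n^2 - 10*n + 88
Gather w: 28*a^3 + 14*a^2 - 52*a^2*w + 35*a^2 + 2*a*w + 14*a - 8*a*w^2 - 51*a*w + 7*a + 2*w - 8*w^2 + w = 28*a^3 + 49*a^2 + 21*a + w^2*(-8*a - 8) + w*(-52*a^2 - 49*a + 3)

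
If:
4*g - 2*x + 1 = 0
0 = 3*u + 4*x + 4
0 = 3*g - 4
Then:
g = 4/3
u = -50/9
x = 19/6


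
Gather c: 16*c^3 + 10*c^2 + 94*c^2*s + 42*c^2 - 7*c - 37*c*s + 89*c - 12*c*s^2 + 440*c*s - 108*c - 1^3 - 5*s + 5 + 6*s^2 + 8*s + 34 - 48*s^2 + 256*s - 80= 16*c^3 + c^2*(94*s + 52) + c*(-12*s^2 + 403*s - 26) - 42*s^2 + 259*s - 42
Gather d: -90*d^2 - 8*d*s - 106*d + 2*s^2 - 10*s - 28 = -90*d^2 + d*(-8*s - 106) + 2*s^2 - 10*s - 28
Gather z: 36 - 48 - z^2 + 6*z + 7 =-z^2 + 6*z - 5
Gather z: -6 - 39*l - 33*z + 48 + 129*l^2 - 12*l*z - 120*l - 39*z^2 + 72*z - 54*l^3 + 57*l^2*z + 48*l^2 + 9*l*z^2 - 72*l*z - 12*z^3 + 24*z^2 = -54*l^3 + 177*l^2 - 159*l - 12*z^3 + z^2*(9*l - 15) + z*(57*l^2 - 84*l + 39) + 42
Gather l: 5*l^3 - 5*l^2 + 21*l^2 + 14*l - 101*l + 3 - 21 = 5*l^3 + 16*l^2 - 87*l - 18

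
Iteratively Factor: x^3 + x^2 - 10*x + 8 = (x - 2)*(x^2 + 3*x - 4) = (x - 2)*(x - 1)*(x + 4)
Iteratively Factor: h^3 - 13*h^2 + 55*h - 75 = (h - 5)*(h^2 - 8*h + 15) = (h - 5)^2*(h - 3)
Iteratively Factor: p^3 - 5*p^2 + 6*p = (p - 2)*(p^2 - 3*p) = p*(p - 2)*(p - 3)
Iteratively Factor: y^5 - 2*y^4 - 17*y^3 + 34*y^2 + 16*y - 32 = (y - 2)*(y^4 - 17*y^2 + 16) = (y - 2)*(y + 4)*(y^3 - 4*y^2 - y + 4) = (y - 2)*(y + 1)*(y + 4)*(y^2 - 5*y + 4) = (y - 2)*(y - 1)*(y + 1)*(y + 4)*(y - 4)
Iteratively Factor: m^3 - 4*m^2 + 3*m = (m - 1)*(m^2 - 3*m) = m*(m - 1)*(m - 3)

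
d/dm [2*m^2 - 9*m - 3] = 4*m - 9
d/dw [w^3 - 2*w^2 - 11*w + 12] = 3*w^2 - 4*w - 11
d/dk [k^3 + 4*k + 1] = 3*k^2 + 4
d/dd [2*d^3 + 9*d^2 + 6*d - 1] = 6*d^2 + 18*d + 6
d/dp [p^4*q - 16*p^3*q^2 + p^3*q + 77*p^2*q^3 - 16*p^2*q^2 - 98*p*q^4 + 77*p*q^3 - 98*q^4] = q*(4*p^3 - 48*p^2*q + 3*p^2 + 154*p*q^2 - 32*p*q - 98*q^3 + 77*q^2)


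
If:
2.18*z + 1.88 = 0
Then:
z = -0.86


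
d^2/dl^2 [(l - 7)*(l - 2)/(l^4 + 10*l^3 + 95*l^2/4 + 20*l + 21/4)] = 8*(48*l^8 - 384*l^7 - 8060*l^6 - 21780*l^5 + 77712*l^4 + 376215*l^3 + 545769*l^2 + 337785*l + 77231)/(64*l^12 + 1920*l^11 + 23760*l^10 + 159040*l^9 + 642108*l^8 + 1669560*l^7 + 2906855*l^6 + 3453120*l^5 + 2801067*l^4 + 1522520*l^3 + 528885*l^2 + 105840*l + 9261)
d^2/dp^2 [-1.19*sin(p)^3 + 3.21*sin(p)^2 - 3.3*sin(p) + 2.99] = 4.1925*sin(p) - 2.6775*sin(3*p) + 6.42*cos(2*p)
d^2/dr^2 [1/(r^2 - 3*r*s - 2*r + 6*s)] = 2*(-r^2 + 3*r*s + 2*r - 6*s + (-2*r + 3*s + 2)^2)/(r^2 - 3*r*s - 2*r + 6*s)^3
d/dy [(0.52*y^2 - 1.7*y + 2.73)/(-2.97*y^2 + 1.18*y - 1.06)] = (-4.4354*y^2 + 15.1138*y - 1.4194)/(8.8209*y^4 - 7.0092*y^3 + 7.6888*y^2 - 2.5016*y + 1.1236)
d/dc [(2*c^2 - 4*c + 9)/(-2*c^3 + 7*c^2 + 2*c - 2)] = 2*(2*c^4 - 8*c^3 + 43*c^2 - 67*c - 5)/(4*c^6 - 28*c^5 + 41*c^4 + 36*c^3 - 24*c^2 - 8*c + 4)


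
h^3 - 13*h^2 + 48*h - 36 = (h - 6)^2*(h - 1)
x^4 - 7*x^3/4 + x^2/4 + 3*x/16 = x*(x - 3/2)*(x - 1/2)*(x + 1/4)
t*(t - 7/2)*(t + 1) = t^3 - 5*t^2/2 - 7*t/2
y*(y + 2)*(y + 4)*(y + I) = y^4 + 6*y^3 + I*y^3 + 8*y^2 + 6*I*y^2 + 8*I*y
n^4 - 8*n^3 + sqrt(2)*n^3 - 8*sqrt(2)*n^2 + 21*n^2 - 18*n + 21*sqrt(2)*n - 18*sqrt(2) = (n - 3)^2*(n - 2)*(n + sqrt(2))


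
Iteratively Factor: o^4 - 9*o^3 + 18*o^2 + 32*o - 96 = (o - 4)*(o^3 - 5*o^2 - 2*o + 24) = (o - 4)*(o + 2)*(o^2 - 7*o + 12) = (o - 4)*(o - 3)*(o + 2)*(o - 4)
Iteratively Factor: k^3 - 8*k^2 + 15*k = (k)*(k^2 - 8*k + 15) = k*(k - 5)*(k - 3)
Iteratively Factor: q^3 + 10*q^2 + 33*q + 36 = (q + 3)*(q^2 + 7*q + 12) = (q + 3)*(q + 4)*(q + 3)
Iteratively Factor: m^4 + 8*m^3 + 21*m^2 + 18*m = (m + 2)*(m^3 + 6*m^2 + 9*m) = (m + 2)*(m + 3)*(m^2 + 3*m) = m*(m + 2)*(m + 3)*(m + 3)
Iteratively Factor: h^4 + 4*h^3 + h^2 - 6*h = (h + 3)*(h^3 + h^2 - 2*h) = (h - 1)*(h + 3)*(h^2 + 2*h) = h*(h - 1)*(h + 3)*(h + 2)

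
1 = 1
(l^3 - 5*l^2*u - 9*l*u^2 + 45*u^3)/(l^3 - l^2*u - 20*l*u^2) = (l^2 - 9*u^2)/(l*(l + 4*u))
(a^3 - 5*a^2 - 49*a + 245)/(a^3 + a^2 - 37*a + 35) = (a - 7)/(a - 1)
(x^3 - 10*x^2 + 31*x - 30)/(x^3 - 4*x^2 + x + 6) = (x - 5)/(x + 1)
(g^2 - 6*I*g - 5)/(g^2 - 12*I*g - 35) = (g - I)/(g - 7*I)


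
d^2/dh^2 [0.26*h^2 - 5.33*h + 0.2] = 0.520000000000000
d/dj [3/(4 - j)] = 3/(j - 4)^2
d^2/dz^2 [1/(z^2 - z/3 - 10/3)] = 6*(9*z^2 - 3*z - (6*z - 1)^2 - 30)/(-3*z^2 + z + 10)^3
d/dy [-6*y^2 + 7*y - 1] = 7 - 12*y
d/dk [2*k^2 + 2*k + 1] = 4*k + 2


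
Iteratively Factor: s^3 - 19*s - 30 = (s - 5)*(s^2 + 5*s + 6) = (s - 5)*(s + 3)*(s + 2)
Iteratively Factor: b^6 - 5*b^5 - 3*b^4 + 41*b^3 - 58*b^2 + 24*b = (b - 1)*(b^5 - 4*b^4 - 7*b^3 + 34*b^2 - 24*b) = (b - 1)^2*(b^4 - 3*b^3 - 10*b^2 + 24*b) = (b - 4)*(b - 1)^2*(b^3 + b^2 - 6*b) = (b - 4)*(b - 1)^2*(b + 3)*(b^2 - 2*b) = b*(b - 4)*(b - 1)^2*(b + 3)*(b - 2)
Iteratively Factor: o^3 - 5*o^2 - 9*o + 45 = (o - 3)*(o^2 - 2*o - 15) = (o - 3)*(o + 3)*(o - 5)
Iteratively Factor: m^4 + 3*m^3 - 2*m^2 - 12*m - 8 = (m + 2)*(m^3 + m^2 - 4*m - 4) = (m + 2)^2*(m^2 - m - 2) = (m + 1)*(m + 2)^2*(m - 2)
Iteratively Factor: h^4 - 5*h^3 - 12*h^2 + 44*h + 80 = (h + 2)*(h^3 - 7*h^2 + 2*h + 40) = (h - 5)*(h + 2)*(h^2 - 2*h - 8) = (h - 5)*(h + 2)^2*(h - 4)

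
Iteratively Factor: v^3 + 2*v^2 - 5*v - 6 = (v + 3)*(v^2 - v - 2) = (v - 2)*(v + 3)*(v + 1)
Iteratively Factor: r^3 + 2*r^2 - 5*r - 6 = (r + 3)*(r^2 - r - 2) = (r + 1)*(r + 3)*(r - 2)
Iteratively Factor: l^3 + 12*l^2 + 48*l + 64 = (l + 4)*(l^2 + 8*l + 16) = (l + 4)^2*(l + 4)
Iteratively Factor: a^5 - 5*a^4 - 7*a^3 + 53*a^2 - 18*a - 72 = (a - 2)*(a^4 - 3*a^3 - 13*a^2 + 27*a + 36) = (a - 2)*(a + 1)*(a^3 - 4*a^2 - 9*a + 36) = (a - 2)*(a + 1)*(a + 3)*(a^2 - 7*a + 12) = (a - 3)*(a - 2)*(a + 1)*(a + 3)*(a - 4)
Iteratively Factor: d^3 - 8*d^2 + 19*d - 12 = (d - 4)*(d^2 - 4*d + 3) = (d - 4)*(d - 1)*(d - 3)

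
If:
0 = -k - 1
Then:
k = -1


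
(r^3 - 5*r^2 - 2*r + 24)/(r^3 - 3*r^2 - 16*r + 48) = (r + 2)/(r + 4)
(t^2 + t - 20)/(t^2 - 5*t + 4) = (t + 5)/(t - 1)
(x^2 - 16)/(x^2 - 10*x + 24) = (x + 4)/(x - 6)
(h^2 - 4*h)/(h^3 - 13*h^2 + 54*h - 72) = h/(h^2 - 9*h + 18)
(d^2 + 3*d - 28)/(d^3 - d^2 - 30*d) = (-d^2 - 3*d + 28)/(d*(-d^2 + d + 30))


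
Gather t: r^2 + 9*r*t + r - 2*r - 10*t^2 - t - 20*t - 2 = r^2 - r - 10*t^2 + t*(9*r - 21) - 2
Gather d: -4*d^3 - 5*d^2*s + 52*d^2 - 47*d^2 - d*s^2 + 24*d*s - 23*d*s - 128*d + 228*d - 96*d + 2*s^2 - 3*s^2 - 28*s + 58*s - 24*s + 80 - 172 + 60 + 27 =-4*d^3 + d^2*(5 - 5*s) + d*(-s^2 + s + 4) - s^2 + 6*s - 5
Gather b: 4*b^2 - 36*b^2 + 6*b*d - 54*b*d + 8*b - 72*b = -32*b^2 + b*(-48*d - 64)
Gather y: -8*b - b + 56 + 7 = 63 - 9*b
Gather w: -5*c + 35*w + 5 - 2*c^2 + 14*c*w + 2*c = -2*c^2 - 3*c + w*(14*c + 35) + 5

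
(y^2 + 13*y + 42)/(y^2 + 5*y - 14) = (y + 6)/(y - 2)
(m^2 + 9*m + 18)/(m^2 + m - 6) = (m + 6)/(m - 2)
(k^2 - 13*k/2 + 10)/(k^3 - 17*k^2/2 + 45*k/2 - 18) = (2*k - 5)/(2*k^2 - 9*k + 9)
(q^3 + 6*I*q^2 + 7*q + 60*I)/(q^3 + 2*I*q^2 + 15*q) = (q + 4*I)/q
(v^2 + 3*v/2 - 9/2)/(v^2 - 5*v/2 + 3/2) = (v + 3)/(v - 1)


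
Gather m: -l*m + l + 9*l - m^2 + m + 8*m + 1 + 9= 10*l - m^2 + m*(9 - l) + 10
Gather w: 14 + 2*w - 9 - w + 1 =w + 6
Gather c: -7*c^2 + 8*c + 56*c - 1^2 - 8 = -7*c^2 + 64*c - 9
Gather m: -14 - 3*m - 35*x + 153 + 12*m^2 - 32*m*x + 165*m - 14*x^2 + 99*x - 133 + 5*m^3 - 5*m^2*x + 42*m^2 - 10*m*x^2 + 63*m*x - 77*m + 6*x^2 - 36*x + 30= 5*m^3 + m^2*(54 - 5*x) + m*(-10*x^2 + 31*x + 85) - 8*x^2 + 28*x + 36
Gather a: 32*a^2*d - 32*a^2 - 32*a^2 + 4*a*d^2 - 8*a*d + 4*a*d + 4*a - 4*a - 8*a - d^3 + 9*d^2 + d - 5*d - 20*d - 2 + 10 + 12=a^2*(32*d - 64) + a*(4*d^2 - 4*d - 8) - d^3 + 9*d^2 - 24*d + 20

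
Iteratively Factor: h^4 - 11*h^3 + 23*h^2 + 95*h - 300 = (h - 4)*(h^3 - 7*h^2 - 5*h + 75) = (h - 5)*(h - 4)*(h^2 - 2*h - 15) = (h - 5)*(h - 4)*(h + 3)*(h - 5)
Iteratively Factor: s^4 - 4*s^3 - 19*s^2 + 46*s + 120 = (s - 4)*(s^3 - 19*s - 30) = (s - 5)*(s - 4)*(s^2 + 5*s + 6) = (s - 5)*(s - 4)*(s + 3)*(s + 2)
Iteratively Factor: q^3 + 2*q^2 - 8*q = (q + 4)*(q^2 - 2*q) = (q - 2)*(q + 4)*(q)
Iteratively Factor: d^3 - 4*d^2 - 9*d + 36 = (d - 3)*(d^2 - d - 12) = (d - 3)*(d + 3)*(d - 4)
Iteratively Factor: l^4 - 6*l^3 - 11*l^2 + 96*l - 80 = (l - 4)*(l^3 - 2*l^2 - 19*l + 20) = (l - 4)*(l + 4)*(l^2 - 6*l + 5) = (l - 4)*(l - 1)*(l + 4)*(l - 5)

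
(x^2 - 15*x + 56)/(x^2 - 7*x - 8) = (x - 7)/(x + 1)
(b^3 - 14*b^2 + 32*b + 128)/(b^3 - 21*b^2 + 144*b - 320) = (b + 2)/(b - 5)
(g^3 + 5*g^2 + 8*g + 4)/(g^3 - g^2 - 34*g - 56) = (g^2 + 3*g + 2)/(g^2 - 3*g - 28)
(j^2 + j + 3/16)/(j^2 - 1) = (j^2 + j + 3/16)/(j^2 - 1)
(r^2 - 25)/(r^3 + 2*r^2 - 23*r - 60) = (r + 5)/(r^2 + 7*r + 12)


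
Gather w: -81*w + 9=9 - 81*w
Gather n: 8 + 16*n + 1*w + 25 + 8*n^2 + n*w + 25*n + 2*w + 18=8*n^2 + n*(w + 41) + 3*w + 51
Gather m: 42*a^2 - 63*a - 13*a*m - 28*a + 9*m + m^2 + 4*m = 42*a^2 - 91*a + m^2 + m*(13 - 13*a)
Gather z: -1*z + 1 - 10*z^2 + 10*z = -10*z^2 + 9*z + 1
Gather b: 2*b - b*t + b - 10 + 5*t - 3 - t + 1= b*(3 - t) + 4*t - 12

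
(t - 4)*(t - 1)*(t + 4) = t^3 - t^2 - 16*t + 16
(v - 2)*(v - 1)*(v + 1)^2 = v^4 - v^3 - 3*v^2 + v + 2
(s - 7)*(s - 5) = s^2 - 12*s + 35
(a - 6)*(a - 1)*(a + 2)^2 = a^4 - 3*a^3 - 18*a^2 - 4*a + 24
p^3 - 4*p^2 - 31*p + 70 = (p - 7)*(p - 2)*(p + 5)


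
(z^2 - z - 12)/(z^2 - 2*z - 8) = (z + 3)/(z + 2)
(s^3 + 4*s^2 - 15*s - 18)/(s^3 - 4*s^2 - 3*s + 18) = (s^2 + 7*s + 6)/(s^2 - s - 6)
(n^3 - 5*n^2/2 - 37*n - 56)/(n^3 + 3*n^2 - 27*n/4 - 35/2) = 2*(n - 8)/(2*n - 5)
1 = 1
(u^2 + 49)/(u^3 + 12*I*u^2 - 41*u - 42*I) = (u - 7*I)/(u^2 + 5*I*u - 6)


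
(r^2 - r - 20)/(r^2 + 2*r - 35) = (r + 4)/(r + 7)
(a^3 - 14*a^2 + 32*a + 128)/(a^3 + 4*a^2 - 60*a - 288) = (a^2 - 6*a - 16)/(a^2 + 12*a + 36)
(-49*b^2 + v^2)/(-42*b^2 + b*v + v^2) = (-7*b + v)/(-6*b + v)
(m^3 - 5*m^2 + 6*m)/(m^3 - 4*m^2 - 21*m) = (-m^2 + 5*m - 6)/(-m^2 + 4*m + 21)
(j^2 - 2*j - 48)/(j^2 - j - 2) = (-j^2 + 2*j + 48)/(-j^2 + j + 2)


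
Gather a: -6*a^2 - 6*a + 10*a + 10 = -6*a^2 + 4*a + 10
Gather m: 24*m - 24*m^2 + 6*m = -24*m^2 + 30*m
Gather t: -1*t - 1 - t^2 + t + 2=1 - t^2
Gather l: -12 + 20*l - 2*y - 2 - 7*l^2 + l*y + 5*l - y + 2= -7*l^2 + l*(y + 25) - 3*y - 12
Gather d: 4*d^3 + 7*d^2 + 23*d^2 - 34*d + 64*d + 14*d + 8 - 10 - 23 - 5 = 4*d^3 + 30*d^2 + 44*d - 30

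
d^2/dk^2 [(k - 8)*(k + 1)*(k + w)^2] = 12*k^2 + 12*k*w - 42*k + 2*w^2 - 28*w - 16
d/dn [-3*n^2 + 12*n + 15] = 12 - 6*n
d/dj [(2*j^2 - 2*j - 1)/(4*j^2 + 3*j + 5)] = 7*(2*j^2 + 4*j - 1)/(16*j^4 + 24*j^3 + 49*j^2 + 30*j + 25)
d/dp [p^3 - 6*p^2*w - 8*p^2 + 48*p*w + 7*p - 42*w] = 3*p^2 - 12*p*w - 16*p + 48*w + 7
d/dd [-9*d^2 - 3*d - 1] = -18*d - 3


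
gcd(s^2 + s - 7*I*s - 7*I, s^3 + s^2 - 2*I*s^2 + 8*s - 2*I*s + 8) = s + 1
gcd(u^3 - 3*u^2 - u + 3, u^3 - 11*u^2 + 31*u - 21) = u^2 - 4*u + 3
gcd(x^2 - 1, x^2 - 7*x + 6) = x - 1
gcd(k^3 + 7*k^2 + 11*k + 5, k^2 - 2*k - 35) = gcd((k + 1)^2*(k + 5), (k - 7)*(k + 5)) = k + 5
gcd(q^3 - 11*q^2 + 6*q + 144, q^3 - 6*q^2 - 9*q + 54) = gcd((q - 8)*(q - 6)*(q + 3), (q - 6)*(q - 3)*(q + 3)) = q^2 - 3*q - 18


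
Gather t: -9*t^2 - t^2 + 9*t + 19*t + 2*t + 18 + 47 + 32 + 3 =-10*t^2 + 30*t + 100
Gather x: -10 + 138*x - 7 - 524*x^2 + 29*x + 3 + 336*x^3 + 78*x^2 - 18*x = 336*x^3 - 446*x^2 + 149*x - 14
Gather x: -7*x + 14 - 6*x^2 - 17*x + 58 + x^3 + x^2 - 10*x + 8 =x^3 - 5*x^2 - 34*x + 80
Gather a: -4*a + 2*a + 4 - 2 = 2 - 2*a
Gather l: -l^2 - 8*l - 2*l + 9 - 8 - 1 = -l^2 - 10*l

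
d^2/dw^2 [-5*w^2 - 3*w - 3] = -10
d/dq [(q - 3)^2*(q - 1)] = (q - 3)*(3*q - 5)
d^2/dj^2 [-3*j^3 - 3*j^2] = -18*j - 6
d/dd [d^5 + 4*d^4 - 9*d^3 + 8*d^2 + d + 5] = 5*d^4 + 16*d^3 - 27*d^2 + 16*d + 1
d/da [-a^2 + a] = 1 - 2*a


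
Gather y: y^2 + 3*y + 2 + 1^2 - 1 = y^2 + 3*y + 2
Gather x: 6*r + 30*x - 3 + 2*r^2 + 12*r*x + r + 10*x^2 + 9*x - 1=2*r^2 + 7*r + 10*x^2 + x*(12*r + 39) - 4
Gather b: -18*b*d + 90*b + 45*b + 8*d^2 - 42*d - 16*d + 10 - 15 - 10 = b*(135 - 18*d) + 8*d^2 - 58*d - 15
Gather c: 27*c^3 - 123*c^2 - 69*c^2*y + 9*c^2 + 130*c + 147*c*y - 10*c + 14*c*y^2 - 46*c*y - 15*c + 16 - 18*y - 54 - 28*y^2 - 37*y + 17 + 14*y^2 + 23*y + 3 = 27*c^3 + c^2*(-69*y - 114) + c*(14*y^2 + 101*y + 105) - 14*y^2 - 32*y - 18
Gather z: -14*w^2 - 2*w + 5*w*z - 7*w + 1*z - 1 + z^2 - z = -14*w^2 + 5*w*z - 9*w + z^2 - 1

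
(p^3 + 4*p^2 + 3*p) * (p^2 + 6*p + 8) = p^5 + 10*p^4 + 35*p^3 + 50*p^2 + 24*p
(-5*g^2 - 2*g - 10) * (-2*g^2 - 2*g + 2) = 10*g^4 + 14*g^3 + 14*g^2 + 16*g - 20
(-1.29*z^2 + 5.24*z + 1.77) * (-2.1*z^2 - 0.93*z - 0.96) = 2.709*z^4 - 9.8043*z^3 - 7.3518*z^2 - 6.6765*z - 1.6992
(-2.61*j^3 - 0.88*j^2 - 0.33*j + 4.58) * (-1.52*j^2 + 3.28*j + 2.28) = 3.9672*j^5 - 7.2232*j^4 - 8.3356*j^3 - 10.0504*j^2 + 14.27*j + 10.4424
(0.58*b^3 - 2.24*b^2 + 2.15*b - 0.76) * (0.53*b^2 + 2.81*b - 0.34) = 0.3074*b^5 + 0.4426*b^4 - 5.3521*b^3 + 6.4003*b^2 - 2.8666*b + 0.2584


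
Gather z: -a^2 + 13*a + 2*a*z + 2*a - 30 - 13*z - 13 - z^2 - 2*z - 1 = -a^2 + 15*a - z^2 + z*(2*a - 15) - 44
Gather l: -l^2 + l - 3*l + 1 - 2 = -l^2 - 2*l - 1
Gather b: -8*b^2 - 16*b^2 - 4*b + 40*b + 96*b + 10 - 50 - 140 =-24*b^2 + 132*b - 180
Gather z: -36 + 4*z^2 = 4*z^2 - 36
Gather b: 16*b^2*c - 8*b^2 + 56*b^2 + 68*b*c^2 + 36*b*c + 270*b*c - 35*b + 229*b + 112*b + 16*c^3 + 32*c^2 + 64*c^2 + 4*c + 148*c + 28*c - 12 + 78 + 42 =b^2*(16*c + 48) + b*(68*c^2 + 306*c + 306) + 16*c^3 + 96*c^2 + 180*c + 108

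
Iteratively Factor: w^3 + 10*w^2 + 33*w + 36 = (w + 4)*(w^2 + 6*w + 9) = (w + 3)*(w + 4)*(w + 3)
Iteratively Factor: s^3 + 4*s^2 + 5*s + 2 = (s + 1)*(s^2 + 3*s + 2) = (s + 1)^2*(s + 2)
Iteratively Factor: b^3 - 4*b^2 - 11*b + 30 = (b + 3)*(b^2 - 7*b + 10) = (b - 2)*(b + 3)*(b - 5)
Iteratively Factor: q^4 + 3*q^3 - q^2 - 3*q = (q + 1)*(q^3 + 2*q^2 - 3*q) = (q + 1)*(q + 3)*(q^2 - q) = (q - 1)*(q + 1)*(q + 3)*(q)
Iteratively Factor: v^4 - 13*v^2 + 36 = (v + 2)*(v^3 - 2*v^2 - 9*v + 18) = (v - 2)*(v + 2)*(v^2 - 9) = (v - 3)*(v - 2)*(v + 2)*(v + 3)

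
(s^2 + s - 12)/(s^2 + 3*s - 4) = (s - 3)/(s - 1)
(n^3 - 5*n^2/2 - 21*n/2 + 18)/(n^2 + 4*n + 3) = (n^2 - 11*n/2 + 6)/(n + 1)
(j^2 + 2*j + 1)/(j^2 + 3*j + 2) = (j + 1)/(j + 2)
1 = 1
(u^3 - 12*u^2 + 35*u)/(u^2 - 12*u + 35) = u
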